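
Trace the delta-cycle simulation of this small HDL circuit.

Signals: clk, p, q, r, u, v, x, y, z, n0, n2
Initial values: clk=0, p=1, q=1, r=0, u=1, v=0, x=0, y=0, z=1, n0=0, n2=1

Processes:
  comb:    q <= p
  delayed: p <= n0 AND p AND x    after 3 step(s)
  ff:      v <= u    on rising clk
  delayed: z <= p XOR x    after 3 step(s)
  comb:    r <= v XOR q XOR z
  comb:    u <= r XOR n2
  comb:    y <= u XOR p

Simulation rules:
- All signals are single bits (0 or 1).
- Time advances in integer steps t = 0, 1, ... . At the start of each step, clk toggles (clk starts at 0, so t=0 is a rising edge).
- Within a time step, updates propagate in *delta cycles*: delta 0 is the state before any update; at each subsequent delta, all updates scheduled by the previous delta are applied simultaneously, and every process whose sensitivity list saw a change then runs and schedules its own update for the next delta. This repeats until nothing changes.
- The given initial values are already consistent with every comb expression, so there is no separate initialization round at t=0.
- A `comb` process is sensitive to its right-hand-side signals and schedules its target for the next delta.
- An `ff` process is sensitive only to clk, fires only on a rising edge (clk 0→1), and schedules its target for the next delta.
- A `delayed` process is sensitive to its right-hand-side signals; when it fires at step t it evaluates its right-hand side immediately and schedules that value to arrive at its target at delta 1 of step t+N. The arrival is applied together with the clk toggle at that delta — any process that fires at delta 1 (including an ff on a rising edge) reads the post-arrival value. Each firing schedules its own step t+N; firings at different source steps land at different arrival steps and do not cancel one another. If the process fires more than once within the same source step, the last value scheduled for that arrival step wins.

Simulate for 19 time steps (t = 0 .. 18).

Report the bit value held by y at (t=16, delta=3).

t=0 Δ0: clk=0 v=0 z=1 r=0 u=1 y=0 q=1 x=0 n2=1 n0=0 p=1
  Δ1: clk:0→1
  Δ2: v:0→1
  Δ3: r:0→1
  Δ4: u:1→0
  Δ5: y:0→1
  (5Δ to stable)
t=1 Δ0: clk=1 v=1 z=1 r=1 u=0 y=1 q=1 x=0 n2=1 n0=0 p=1
  Δ1: clk:1→0
  (1Δ to stable)
t=2 Δ0: clk=0 v=1 z=1 r=1 u=0 y=1 q=1 x=0 n2=1 n0=0 p=1
  Δ1: clk:0→1
  Δ2: v:1→0
  Δ3: r:1→0
  Δ4: u:0→1
  Δ5: y:1→0
  (5Δ to stable)
t=3 Δ0: clk=1 v=0 z=1 r=0 u=1 y=0 q=1 x=0 n2=1 n0=0 p=1
  Δ1: clk:1→0
  (1Δ to stable)
t=4 Δ0: clk=0 v=0 z=1 r=0 u=1 y=0 q=1 x=0 n2=1 n0=0 p=1
  Δ1: clk:0→1
  Δ2: v:0→1
  Δ3: r:0→1
  Δ4: u:1→0
  Δ5: y:0→1
  (5Δ to stable)
t=5 Δ0: clk=1 v=1 z=1 r=1 u=0 y=1 q=1 x=0 n2=1 n0=0 p=1
  Δ1: clk:1→0
  (1Δ to stable)
t=6 Δ0: clk=0 v=1 z=1 r=1 u=0 y=1 q=1 x=0 n2=1 n0=0 p=1
  Δ1: clk:0→1
  Δ2: v:1→0
  Δ3: r:1→0
  Δ4: u:0→1
  Δ5: y:1→0
  (5Δ to stable)
t=7 Δ0: clk=1 v=0 z=1 r=0 u=1 y=0 q=1 x=0 n2=1 n0=0 p=1
  Δ1: clk:1→0
  (1Δ to stable)
t=8 Δ0: clk=0 v=0 z=1 r=0 u=1 y=0 q=1 x=0 n2=1 n0=0 p=1
  Δ1: clk:0→1
  Δ2: v:0→1
  Δ3: r:0→1
  Δ4: u:1→0
  Δ5: y:0→1
  (5Δ to stable)
t=9 Δ0: clk=1 v=1 z=1 r=1 u=0 y=1 q=1 x=0 n2=1 n0=0 p=1
  Δ1: clk:1→0
  (1Δ to stable)
t=10 Δ0: clk=0 v=1 z=1 r=1 u=0 y=1 q=1 x=0 n2=1 n0=0 p=1
  Δ1: clk:0→1
  Δ2: v:1→0
  Δ3: r:1→0
  Δ4: u:0→1
  Δ5: y:1→0
  (5Δ to stable)
t=11 Δ0: clk=1 v=0 z=1 r=0 u=1 y=0 q=1 x=0 n2=1 n0=0 p=1
  Δ1: clk:1→0
  (1Δ to stable)
t=12 Δ0: clk=0 v=0 z=1 r=0 u=1 y=0 q=1 x=0 n2=1 n0=0 p=1
  Δ1: clk:0→1
  Δ2: v:0→1
  Δ3: r:0→1
  Δ4: u:1→0
  Δ5: y:0→1
  (5Δ to stable)
t=13 Δ0: clk=1 v=1 z=1 r=1 u=0 y=1 q=1 x=0 n2=1 n0=0 p=1
  Δ1: clk:1→0
  (1Δ to stable)
t=14 Δ0: clk=0 v=1 z=1 r=1 u=0 y=1 q=1 x=0 n2=1 n0=0 p=1
  Δ1: clk:0→1
  Δ2: v:1→0
  Δ3: r:1→0
  Δ4: u:0→1
  Δ5: y:1→0
  (5Δ to stable)
t=15 Δ0: clk=1 v=0 z=1 r=0 u=1 y=0 q=1 x=0 n2=1 n0=0 p=1
  Δ1: clk:1→0
  (1Δ to stable)
t=16 Δ0: clk=0 v=0 z=1 r=0 u=1 y=0 q=1 x=0 n2=1 n0=0 p=1
  Δ1: clk:0→1
  Δ2: v:0→1
  Δ3: r:0→1
  Δ4: u:1→0
  Δ5: y:0→1
  (5Δ to stable)
t=17 Δ0: clk=1 v=1 z=1 r=1 u=0 y=1 q=1 x=0 n2=1 n0=0 p=1
  Δ1: clk:1→0
  (1Δ to stable)
t=18 Δ0: clk=0 v=1 z=1 r=1 u=0 y=1 q=1 x=0 n2=1 n0=0 p=1
  Δ1: clk:0→1
  Δ2: v:1→0
  Δ3: r:1→0
  Δ4: u:0→1
  Δ5: y:1→0
  (5Δ to stable)

0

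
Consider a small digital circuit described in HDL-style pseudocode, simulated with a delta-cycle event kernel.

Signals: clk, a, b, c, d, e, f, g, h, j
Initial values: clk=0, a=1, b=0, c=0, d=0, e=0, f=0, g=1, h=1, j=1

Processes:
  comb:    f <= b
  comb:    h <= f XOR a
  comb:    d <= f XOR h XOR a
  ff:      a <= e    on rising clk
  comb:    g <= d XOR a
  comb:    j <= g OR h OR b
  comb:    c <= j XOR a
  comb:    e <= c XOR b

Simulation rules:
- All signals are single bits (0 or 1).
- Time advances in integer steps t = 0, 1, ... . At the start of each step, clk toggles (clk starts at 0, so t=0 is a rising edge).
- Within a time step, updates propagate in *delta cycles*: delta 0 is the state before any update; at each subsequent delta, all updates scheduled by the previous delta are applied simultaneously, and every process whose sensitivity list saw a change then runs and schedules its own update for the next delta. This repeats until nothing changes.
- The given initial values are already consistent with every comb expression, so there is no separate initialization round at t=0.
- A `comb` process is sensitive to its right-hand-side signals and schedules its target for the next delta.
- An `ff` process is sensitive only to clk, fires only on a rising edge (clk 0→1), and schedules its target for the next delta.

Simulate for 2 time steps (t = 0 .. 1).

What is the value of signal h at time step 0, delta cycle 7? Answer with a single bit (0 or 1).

t=0 Δ0: g=1 j=1 b=0 a=1 e=0 h=1 c=0 clk=0 f=0 d=0
  Δ1: clk:0→1
  Δ2: a:1→0
  Δ3: g:1→0, h:1→0, c:0→1, d:0→1
  Δ4: g:0→1, j:1→0, e:0→1, d:1→0
  Δ5: g:1→0, j:0→1, c:1→0
  Δ6: j:1→0, e:1→0, c:0→1
  Δ7: e:0→1, c:1→0
  Δ8: e:1→0
  (8Δ to stable)
t=1 Δ0: g=0 j=0 b=0 a=0 e=0 h=0 c=0 clk=1 f=0 d=0
  Δ1: clk:1→0
  (1Δ to stable)

0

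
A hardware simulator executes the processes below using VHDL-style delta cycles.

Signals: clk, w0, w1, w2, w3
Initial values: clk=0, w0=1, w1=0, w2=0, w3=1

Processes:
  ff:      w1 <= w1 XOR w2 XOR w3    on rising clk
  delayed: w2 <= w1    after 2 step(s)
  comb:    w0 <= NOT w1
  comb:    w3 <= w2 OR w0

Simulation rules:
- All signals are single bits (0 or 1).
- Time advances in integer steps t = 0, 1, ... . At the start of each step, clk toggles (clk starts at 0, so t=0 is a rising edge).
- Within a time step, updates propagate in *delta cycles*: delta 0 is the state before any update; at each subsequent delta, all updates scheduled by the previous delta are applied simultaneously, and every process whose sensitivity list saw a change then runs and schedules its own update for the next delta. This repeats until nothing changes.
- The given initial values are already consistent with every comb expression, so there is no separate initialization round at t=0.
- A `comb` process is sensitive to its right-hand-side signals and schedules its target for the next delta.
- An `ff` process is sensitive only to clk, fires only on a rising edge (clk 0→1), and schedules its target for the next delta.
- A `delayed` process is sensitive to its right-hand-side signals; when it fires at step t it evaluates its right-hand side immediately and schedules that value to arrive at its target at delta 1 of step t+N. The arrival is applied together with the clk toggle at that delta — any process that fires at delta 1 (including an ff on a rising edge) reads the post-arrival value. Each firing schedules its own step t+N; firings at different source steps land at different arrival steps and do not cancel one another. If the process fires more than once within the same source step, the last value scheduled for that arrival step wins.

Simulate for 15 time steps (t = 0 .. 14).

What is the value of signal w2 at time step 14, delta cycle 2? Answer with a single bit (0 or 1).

1

t0.Δ0 clk=0 w0=1 w1=0 w2=0 w3=1
t0.Δ1 clk=1 w0=1 w1=0 w2=0 w3=1
t0.Δ2 clk=1 w0=1 w1=1 w2=0 w3=1
t0.Δ3 clk=1 w0=0 w1=1 w2=0 w3=1
t0.Δ4 clk=1 w0=0 w1=1 w2=0 w3=0
t1.Δ0 clk=1 w0=0 w1=1 w2=0 w3=0
t1.Δ1 clk=0 w0=0 w1=1 w2=0 w3=0
t2.Δ0 clk=0 w0=0 w1=1 w2=0 w3=0
t2.Δ1 clk=1 w0=0 w1=1 w2=1 w3=0
t2.Δ2 clk=1 w0=0 w1=0 w2=1 w3=1
t2.Δ3 clk=1 w0=1 w1=0 w2=1 w3=1
t3.Δ0 clk=1 w0=1 w1=0 w2=1 w3=1
t3.Δ1 clk=0 w0=1 w1=0 w2=1 w3=1
t4.Δ0 clk=0 w0=1 w1=0 w2=1 w3=1
t4.Δ1 clk=1 w0=1 w1=0 w2=0 w3=1
t4.Δ2 clk=1 w0=1 w1=1 w2=0 w3=1
t4.Δ3 clk=1 w0=0 w1=1 w2=0 w3=1
t4.Δ4 clk=1 w0=0 w1=1 w2=0 w3=0
t5.Δ0 clk=1 w0=0 w1=1 w2=0 w3=0
t5.Δ1 clk=0 w0=0 w1=1 w2=0 w3=0
t6.Δ0 clk=0 w0=0 w1=1 w2=0 w3=0
t6.Δ1 clk=1 w0=0 w1=1 w2=1 w3=0
t6.Δ2 clk=1 w0=0 w1=0 w2=1 w3=1
t6.Δ3 clk=1 w0=1 w1=0 w2=1 w3=1
t7.Δ0 clk=1 w0=1 w1=0 w2=1 w3=1
t7.Δ1 clk=0 w0=1 w1=0 w2=1 w3=1
t8.Δ0 clk=0 w0=1 w1=0 w2=1 w3=1
t8.Δ1 clk=1 w0=1 w1=0 w2=0 w3=1
t8.Δ2 clk=1 w0=1 w1=1 w2=0 w3=1
t8.Δ3 clk=1 w0=0 w1=1 w2=0 w3=1
t8.Δ4 clk=1 w0=0 w1=1 w2=0 w3=0
t9.Δ0 clk=1 w0=0 w1=1 w2=0 w3=0
t9.Δ1 clk=0 w0=0 w1=1 w2=0 w3=0
t10.Δ0 clk=0 w0=0 w1=1 w2=0 w3=0
t10.Δ1 clk=1 w0=0 w1=1 w2=1 w3=0
t10.Δ2 clk=1 w0=0 w1=0 w2=1 w3=1
t10.Δ3 clk=1 w0=1 w1=0 w2=1 w3=1
t11.Δ0 clk=1 w0=1 w1=0 w2=1 w3=1
t11.Δ1 clk=0 w0=1 w1=0 w2=1 w3=1
t12.Δ0 clk=0 w0=1 w1=0 w2=1 w3=1
t12.Δ1 clk=1 w0=1 w1=0 w2=0 w3=1
t12.Δ2 clk=1 w0=1 w1=1 w2=0 w3=1
t12.Δ3 clk=1 w0=0 w1=1 w2=0 w3=1
t12.Δ4 clk=1 w0=0 w1=1 w2=0 w3=0
t13.Δ0 clk=1 w0=0 w1=1 w2=0 w3=0
t13.Δ1 clk=0 w0=0 w1=1 w2=0 w3=0
t14.Δ0 clk=0 w0=0 w1=1 w2=0 w3=0
t14.Δ1 clk=1 w0=0 w1=1 w2=1 w3=0
t14.Δ2 clk=1 w0=0 w1=0 w2=1 w3=1
t14.Δ3 clk=1 w0=1 w1=0 w2=1 w3=1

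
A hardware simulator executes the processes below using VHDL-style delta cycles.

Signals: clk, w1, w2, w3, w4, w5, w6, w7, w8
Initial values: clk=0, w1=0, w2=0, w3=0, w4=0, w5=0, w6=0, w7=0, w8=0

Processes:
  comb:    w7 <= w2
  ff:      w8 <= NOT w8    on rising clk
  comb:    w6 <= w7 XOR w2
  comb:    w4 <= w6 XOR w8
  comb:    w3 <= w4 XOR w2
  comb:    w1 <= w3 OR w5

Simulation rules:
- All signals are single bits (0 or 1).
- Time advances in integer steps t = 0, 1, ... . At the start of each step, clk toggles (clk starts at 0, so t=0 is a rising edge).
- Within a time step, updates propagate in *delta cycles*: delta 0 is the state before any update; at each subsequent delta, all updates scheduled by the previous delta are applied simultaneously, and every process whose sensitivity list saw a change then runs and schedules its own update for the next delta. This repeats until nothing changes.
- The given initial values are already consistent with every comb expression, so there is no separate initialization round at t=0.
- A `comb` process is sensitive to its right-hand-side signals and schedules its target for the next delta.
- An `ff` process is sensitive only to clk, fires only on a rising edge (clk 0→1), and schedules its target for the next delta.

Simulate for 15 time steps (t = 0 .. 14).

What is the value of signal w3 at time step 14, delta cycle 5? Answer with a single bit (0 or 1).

[bits: w4,w7,w5,w2,w3,w6,clk,w1,w8]
t=0: Δ0=000000000 Δ1=000000100 Δ2=000000101 Δ3=100000101 Δ4=100010101 Δ5=100010111 | 5Δ
t=1: Δ0=100010111 Δ1=100010011 | 1Δ
t=2: Δ0=100010011 Δ1=100010111 Δ2=100010110 Δ3=000010110 Δ4=000000110 Δ5=000000100 | 5Δ
t=3: Δ0=000000100 Δ1=000000000 | 1Δ
t=4: Δ0=000000000 Δ1=000000100 Δ2=000000101 Δ3=100000101 Δ4=100010101 Δ5=100010111 | 5Δ
t=5: Δ0=100010111 Δ1=100010011 | 1Δ
t=6: Δ0=100010011 Δ1=100010111 Δ2=100010110 Δ3=000010110 Δ4=000000110 Δ5=000000100 | 5Δ
t=7: Δ0=000000100 Δ1=000000000 | 1Δ
t=8: Δ0=000000000 Δ1=000000100 Δ2=000000101 Δ3=100000101 Δ4=100010101 Δ5=100010111 | 5Δ
t=9: Δ0=100010111 Δ1=100010011 | 1Δ
t=10: Δ0=100010011 Δ1=100010111 Δ2=100010110 Δ3=000010110 Δ4=000000110 Δ5=000000100 | 5Δ
t=11: Δ0=000000100 Δ1=000000000 | 1Δ
t=12: Δ0=000000000 Δ1=000000100 Δ2=000000101 Δ3=100000101 Δ4=100010101 Δ5=100010111 | 5Δ
t=13: Δ0=100010111 Δ1=100010011 | 1Δ
t=14: Δ0=100010011 Δ1=100010111 Δ2=100010110 Δ3=000010110 Δ4=000000110 Δ5=000000100 | 5Δ

0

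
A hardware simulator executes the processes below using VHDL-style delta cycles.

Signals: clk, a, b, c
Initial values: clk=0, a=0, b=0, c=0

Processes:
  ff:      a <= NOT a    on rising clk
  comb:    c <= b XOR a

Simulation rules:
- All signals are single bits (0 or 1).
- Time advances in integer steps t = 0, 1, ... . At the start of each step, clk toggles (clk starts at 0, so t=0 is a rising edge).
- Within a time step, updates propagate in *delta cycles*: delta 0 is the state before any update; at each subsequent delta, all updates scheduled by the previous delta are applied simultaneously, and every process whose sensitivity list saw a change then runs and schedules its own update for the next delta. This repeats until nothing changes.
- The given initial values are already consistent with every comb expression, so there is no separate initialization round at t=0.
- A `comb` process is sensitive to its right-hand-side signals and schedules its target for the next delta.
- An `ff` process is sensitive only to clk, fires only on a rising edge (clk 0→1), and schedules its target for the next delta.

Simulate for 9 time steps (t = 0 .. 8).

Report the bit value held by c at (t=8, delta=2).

t0.Δ0 b=0 clk=0 c=0 a=0
t0.Δ1 b=0 clk=1 c=0 a=0
t0.Δ2 b=0 clk=1 c=0 a=1
t0.Δ3 b=0 clk=1 c=1 a=1
t1.Δ0 b=0 clk=1 c=1 a=1
t1.Δ1 b=0 clk=0 c=1 a=1
t2.Δ0 b=0 clk=0 c=1 a=1
t2.Δ1 b=0 clk=1 c=1 a=1
t2.Δ2 b=0 clk=1 c=1 a=0
t2.Δ3 b=0 clk=1 c=0 a=0
t3.Δ0 b=0 clk=1 c=0 a=0
t3.Δ1 b=0 clk=0 c=0 a=0
t4.Δ0 b=0 clk=0 c=0 a=0
t4.Δ1 b=0 clk=1 c=0 a=0
t4.Δ2 b=0 clk=1 c=0 a=1
t4.Δ3 b=0 clk=1 c=1 a=1
t5.Δ0 b=0 clk=1 c=1 a=1
t5.Δ1 b=0 clk=0 c=1 a=1
t6.Δ0 b=0 clk=0 c=1 a=1
t6.Δ1 b=0 clk=1 c=1 a=1
t6.Δ2 b=0 clk=1 c=1 a=0
t6.Δ3 b=0 clk=1 c=0 a=0
t7.Δ0 b=0 clk=1 c=0 a=0
t7.Δ1 b=0 clk=0 c=0 a=0
t8.Δ0 b=0 clk=0 c=0 a=0
t8.Δ1 b=0 clk=1 c=0 a=0
t8.Δ2 b=0 clk=1 c=0 a=1
t8.Δ3 b=0 clk=1 c=1 a=1

0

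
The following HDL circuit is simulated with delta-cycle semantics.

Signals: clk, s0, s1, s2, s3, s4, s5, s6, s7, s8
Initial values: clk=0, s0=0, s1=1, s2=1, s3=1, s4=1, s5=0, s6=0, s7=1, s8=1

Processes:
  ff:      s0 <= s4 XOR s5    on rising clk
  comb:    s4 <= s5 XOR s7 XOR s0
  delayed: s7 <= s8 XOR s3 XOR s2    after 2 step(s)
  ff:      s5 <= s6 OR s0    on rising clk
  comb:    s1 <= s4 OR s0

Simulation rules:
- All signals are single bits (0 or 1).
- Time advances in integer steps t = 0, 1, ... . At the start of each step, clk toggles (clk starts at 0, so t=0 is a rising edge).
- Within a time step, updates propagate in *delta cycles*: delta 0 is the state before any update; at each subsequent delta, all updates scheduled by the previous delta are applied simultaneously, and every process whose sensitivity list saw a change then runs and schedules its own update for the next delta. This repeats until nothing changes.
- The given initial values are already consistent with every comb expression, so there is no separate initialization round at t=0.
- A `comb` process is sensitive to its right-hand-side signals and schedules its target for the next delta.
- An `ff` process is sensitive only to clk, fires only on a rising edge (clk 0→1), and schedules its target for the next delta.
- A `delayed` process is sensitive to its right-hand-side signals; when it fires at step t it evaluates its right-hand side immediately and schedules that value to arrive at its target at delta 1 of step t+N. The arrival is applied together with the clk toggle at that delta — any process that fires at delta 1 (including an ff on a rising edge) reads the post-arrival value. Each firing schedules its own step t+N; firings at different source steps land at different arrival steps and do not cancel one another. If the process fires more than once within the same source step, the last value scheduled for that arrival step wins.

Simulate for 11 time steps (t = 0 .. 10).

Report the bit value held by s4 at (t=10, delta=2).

t0.Δ0 s3=1 s4=1 clk=0 s8=1 s7=1 s6=0 s2=1 s0=0 s1=1 s5=0
t0.Δ1 s3=1 s4=1 clk=1 s8=1 s7=1 s6=0 s2=1 s0=0 s1=1 s5=0
t0.Δ2 s3=1 s4=1 clk=1 s8=1 s7=1 s6=0 s2=1 s0=1 s1=1 s5=0
t0.Δ3 s3=1 s4=0 clk=1 s8=1 s7=1 s6=0 s2=1 s0=1 s1=1 s5=0
t1.Δ0 s3=1 s4=0 clk=1 s8=1 s7=1 s6=0 s2=1 s0=1 s1=1 s5=0
t1.Δ1 s3=1 s4=0 clk=0 s8=1 s7=1 s6=0 s2=1 s0=1 s1=1 s5=0
t2.Δ0 s3=1 s4=0 clk=0 s8=1 s7=1 s6=0 s2=1 s0=1 s1=1 s5=0
t2.Δ1 s3=1 s4=0 clk=1 s8=1 s7=1 s6=0 s2=1 s0=1 s1=1 s5=0
t2.Δ2 s3=1 s4=0 clk=1 s8=1 s7=1 s6=0 s2=1 s0=0 s1=1 s5=1
t2.Δ3 s3=1 s4=0 clk=1 s8=1 s7=1 s6=0 s2=1 s0=0 s1=0 s5=1
t3.Δ0 s3=1 s4=0 clk=1 s8=1 s7=1 s6=0 s2=1 s0=0 s1=0 s5=1
t3.Δ1 s3=1 s4=0 clk=0 s8=1 s7=1 s6=0 s2=1 s0=0 s1=0 s5=1
t4.Δ0 s3=1 s4=0 clk=0 s8=1 s7=1 s6=0 s2=1 s0=0 s1=0 s5=1
t4.Δ1 s3=1 s4=0 clk=1 s8=1 s7=1 s6=0 s2=1 s0=0 s1=0 s5=1
t4.Δ2 s3=1 s4=0 clk=1 s8=1 s7=1 s6=0 s2=1 s0=1 s1=0 s5=0
t4.Δ3 s3=1 s4=0 clk=1 s8=1 s7=1 s6=0 s2=1 s0=1 s1=1 s5=0
t5.Δ0 s3=1 s4=0 clk=1 s8=1 s7=1 s6=0 s2=1 s0=1 s1=1 s5=0
t5.Δ1 s3=1 s4=0 clk=0 s8=1 s7=1 s6=0 s2=1 s0=1 s1=1 s5=0
t6.Δ0 s3=1 s4=0 clk=0 s8=1 s7=1 s6=0 s2=1 s0=1 s1=1 s5=0
t6.Δ1 s3=1 s4=0 clk=1 s8=1 s7=1 s6=0 s2=1 s0=1 s1=1 s5=0
t6.Δ2 s3=1 s4=0 clk=1 s8=1 s7=1 s6=0 s2=1 s0=0 s1=1 s5=1
t6.Δ3 s3=1 s4=0 clk=1 s8=1 s7=1 s6=0 s2=1 s0=0 s1=0 s5=1
t7.Δ0 s3=1 s4=0 clk=1 s8=1 s7=1 s6=0 s2=1 s0=0 s1=0 s5=1
t7.Δ1 s3=1 s4=0 clk=0 s8=1 s7=1 s6=0 s2=1 s0=0 s1=0 s5=1
t8.Δ0 s3=1 s4=0 clk=0 s8=1 s7=1 s6=0 s2=1 s0=0 s1=0 s5=1
t8.Δ1 s3=1 s4=0 clk=1 s8=1 s7=1 s6=0 s2=1 s0=0 s1=0 s5=1
t8.Δ2 s3=1 s4=0 clk=1 s8=1 s7=1 s6=0 s2=1 s0=1 s1=0 s5=0
t8.Δ3 s3=1 s4=0 clk=1 s8=1 s7=1 s6=0 s2=1 s0=1 s1=1 s5=0
t9.Δ0 s3=1 s4=0 clk=1 s8=1 s7=1 s6=0 s2=1 s0=1 s1=1 s5=0
t9.Δ1 s3=1 s4=0 clk=0 s8=1 s7=1 s6=0 s2=1 s0=1 s1=1 s5=0
t10.Δ0 s3=1 s4=0 clk=0 s8=1 s7=1 s6=0 s2=1 s0=1 s1=1 s5=0
t10.Δ1 s3=1 s4=0 clk=1 s8=1 s7=1 s6=0 s2=1 s0=1 s1=1 s5=0
t10.Δ2 s3=1 s4=0 clk=1 s8=1 s7=1 s6=0 s2=1 s0=0 s1=1 s5=1
t10.Δ3 s3=1 s4=0 clk=1 s8=1 s7=1 s6=0 s2=1 s0=0 s1=0 s5=1

0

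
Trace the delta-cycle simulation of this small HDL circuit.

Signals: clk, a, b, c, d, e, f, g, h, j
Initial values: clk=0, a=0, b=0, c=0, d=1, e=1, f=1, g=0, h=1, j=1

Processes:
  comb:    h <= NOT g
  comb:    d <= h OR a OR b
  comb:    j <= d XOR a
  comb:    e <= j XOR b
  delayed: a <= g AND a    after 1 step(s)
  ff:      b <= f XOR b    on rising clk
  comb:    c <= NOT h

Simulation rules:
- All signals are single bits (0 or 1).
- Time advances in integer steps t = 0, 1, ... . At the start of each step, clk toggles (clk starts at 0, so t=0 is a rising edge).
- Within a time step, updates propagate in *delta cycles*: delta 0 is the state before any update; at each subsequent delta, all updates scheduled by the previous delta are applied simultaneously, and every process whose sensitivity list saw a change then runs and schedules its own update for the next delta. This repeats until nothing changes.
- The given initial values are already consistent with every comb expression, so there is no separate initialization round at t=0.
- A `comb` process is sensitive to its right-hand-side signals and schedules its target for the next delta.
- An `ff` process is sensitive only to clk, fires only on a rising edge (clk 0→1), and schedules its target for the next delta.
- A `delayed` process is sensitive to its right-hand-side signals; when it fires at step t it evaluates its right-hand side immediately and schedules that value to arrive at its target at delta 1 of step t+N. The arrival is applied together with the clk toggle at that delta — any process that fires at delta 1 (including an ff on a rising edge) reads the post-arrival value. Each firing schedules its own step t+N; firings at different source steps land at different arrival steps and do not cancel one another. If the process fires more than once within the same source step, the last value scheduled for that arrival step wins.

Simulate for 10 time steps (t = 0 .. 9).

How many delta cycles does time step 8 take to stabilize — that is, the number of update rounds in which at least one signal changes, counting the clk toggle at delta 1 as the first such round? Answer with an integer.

t=0 Δ0: e=1 f=1 h=1 b=0 g=0 j=1 c=0 d=1 a=0 clk=0
  Δ1: clk:0→1
  Δ2: b:0→1
  Δ3: e:1→0
  (3Δ to stable)
t=1 Δ0: e=0 f=1 h=1 b=1 g=0 j=1 c=0 d=1 a=0 clk=1
  Δ1: clk:1→0
  (1Δ to stable)
t=2 Δ0: e=0 f=1 h=1 b=1 g=0 j=1 c=0 d=1 a=0 clk=0
  Δ1: clk:0→1
  Δ2: b:1→0
  Δ3: e:0→1
  (3Δ to stable)
t=3 Δ0: e=1 f=1 h=1 b=0 g=0 j=1 c=0 d=1 a=0 clk=1
  Δ1: clk:1→0
  (1Δ to stable)
t=4 Δ0: e=1 f=1 h=1 b=0 g=0 j=1 c=0 d=1 a=0 clk=0
  Δ1: clk:0→1
  Δ2: b:0→1
  Δ3: e:1→0
  (3Δ to stable)
t=5 Δ0: e=0 f=1 h=1 b=1 g=0 j=1 c=0 d=1 a=0 clk=1
  Δ1: clk:1→0
  (1Δ to stable)
t=6 Δ0: e=0 f=1 h=1 b=1 g=0 j=1 c=0 d=1 a=0 clk=0
  Δ1: clk:0→1
  Δ2: b:1→0
  Δ3: e:0→1
  (3Δ to stable)
t=7 Δ0: e=1 f=1 h=1 b=0 g=0 j=1 c=0 d=1 a=0 clk=1
  Δ1: clk:1→0
  (1Δ to stable)
t=8 Δ0: e=1 f=1 h=1 b=0 g=0 j=1 c=0 d=1 a=0 clk=0
  Δ1: clk:0→1
  Δ2: b:0→1
  Δ3: e:1→0
  (3Δ to stable)
t=9 Δ0: e=0 f=1 h=1 b=1 g=0 j=1 c=0 d=1 a=0 clk=1
  Δ1: clk:1→0
  (1Δ to stable)

3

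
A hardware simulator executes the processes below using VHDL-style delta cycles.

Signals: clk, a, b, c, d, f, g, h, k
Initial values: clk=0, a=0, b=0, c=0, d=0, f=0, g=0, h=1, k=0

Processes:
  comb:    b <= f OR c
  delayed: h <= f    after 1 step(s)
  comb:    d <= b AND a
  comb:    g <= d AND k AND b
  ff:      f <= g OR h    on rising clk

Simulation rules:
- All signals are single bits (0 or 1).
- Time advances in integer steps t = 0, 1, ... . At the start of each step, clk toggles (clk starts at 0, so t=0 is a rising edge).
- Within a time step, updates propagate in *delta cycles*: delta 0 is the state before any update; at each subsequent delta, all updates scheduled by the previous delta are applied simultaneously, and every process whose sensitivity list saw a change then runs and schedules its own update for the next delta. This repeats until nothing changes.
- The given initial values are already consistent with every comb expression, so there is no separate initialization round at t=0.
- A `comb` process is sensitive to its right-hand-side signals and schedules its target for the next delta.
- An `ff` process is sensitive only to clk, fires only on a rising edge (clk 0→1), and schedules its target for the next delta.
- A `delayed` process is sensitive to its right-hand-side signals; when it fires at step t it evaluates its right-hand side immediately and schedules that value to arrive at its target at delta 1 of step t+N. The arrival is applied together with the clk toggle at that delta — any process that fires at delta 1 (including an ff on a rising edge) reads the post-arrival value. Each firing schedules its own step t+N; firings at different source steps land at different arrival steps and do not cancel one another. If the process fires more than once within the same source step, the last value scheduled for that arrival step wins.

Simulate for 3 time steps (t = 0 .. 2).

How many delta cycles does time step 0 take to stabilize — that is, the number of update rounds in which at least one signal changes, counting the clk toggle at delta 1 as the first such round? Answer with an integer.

t0.Δ0 k=0 a=0 h=1 b=0 f=0 d=0 g=0 clk=0 c=0
t0.Δ1 k=0 a=0 h=1 b=0 f=0 d=0 g=0 clk=1 c=0
t0.Δ2 k=0 a=0 h=1 b=0 f=1 d=0 g=0 clk=1 c=0
t0.Δ3 k=0 a=0 h=1 b=1 f=1 d=0 g=0 clk=1 c=0
t1.Δ0 k=0 a=0 h=1 b=1 f=1 d=0 g=0 clk=1 c=0
t1.Δ1 k=0 a=0 h=1 b=1 f=1 d=0 g=0 clk=0 c=0
t2.Δ0 k=0 a=0 h=1 b=1 f=1 d=0 g=0 clk=0 c=0
t2.Δ1 k=0 a=0 h=1 b=1 f=1 d=0 g=0 clk=1 c=0

3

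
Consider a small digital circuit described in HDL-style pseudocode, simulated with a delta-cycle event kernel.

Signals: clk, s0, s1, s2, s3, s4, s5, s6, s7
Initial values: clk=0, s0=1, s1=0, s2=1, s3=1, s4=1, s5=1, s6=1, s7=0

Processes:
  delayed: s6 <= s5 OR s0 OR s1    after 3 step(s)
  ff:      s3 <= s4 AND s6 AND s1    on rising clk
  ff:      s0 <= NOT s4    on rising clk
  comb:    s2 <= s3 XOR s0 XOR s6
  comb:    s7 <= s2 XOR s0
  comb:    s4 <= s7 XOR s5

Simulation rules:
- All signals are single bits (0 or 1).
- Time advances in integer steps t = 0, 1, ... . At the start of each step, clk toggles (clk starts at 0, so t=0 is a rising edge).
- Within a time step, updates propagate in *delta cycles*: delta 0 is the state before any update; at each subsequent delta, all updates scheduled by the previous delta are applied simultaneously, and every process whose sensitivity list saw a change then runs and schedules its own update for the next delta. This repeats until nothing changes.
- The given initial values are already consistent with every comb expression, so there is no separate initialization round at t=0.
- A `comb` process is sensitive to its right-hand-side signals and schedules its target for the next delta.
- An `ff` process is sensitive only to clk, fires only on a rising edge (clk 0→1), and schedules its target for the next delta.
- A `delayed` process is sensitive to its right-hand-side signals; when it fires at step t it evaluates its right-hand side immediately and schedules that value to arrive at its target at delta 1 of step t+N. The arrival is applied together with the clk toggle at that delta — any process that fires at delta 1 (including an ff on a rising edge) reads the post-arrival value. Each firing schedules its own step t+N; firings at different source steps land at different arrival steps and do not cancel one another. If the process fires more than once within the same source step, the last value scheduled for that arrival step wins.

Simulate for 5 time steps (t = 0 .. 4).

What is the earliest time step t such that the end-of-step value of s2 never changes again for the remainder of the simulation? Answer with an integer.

2

t0.Δ0 s2=1 s5=1 s1=0 s0=1 s6=1 clk=0 s4=1 s3=1 s7=0
t0.Δ1 s2=1 s5=1 s1=0 s0=1 s6=1 clk=1 s4=1 s3=1 s7=0
t0.Δ2 s2=1 s5=1 s1=0 s0=0 s6=1 clk=1 s4=1 s3=0 s7=0
t0.Δ3 s2=1 s5=1 s1=0 s0=0 s6=1 clk=1 s4=1 s3=0 s7=1
t0.Δ4 s2=1 s5=1 s1=0 s0=0 s6=1 clk=1 s4=0 s3=0 s7=1
t1.Δ0 s2=1 s5=1 s1=0 s0=0 s6=1 clk=1 s4=0 s3=0 s7=1
t1.Δ1 s2=1 s5=1 s1=0 s0=0 s6=1 clk=0 s4=0 s3=0 s7=1
t2.Δ0 s2=1 s5=1 s1=0 s0=0 s6=1 clk=0 s4=0 s3=0 s7=1
t2.Δ1 s2=1 s5=1 s1=0 s0=0 s6=1 clk=1 s4=0 s3=0 s7=1
t2.Δ2 s2=1 s5=1 s1=0 s0=1 s6=1 clk=1 s4=0 s3=0 s7=1
t2.Δ3 s2=0 s5=1 s1=0 s0=1 s6=1 clk=1 s4=0 s3=0 s7=0
t2.Δ4 s2=0 s5=1 s1=0 s0=1 s6=1 clk=1 s4=1 s3=0 s7=1
t2.Δ5 s2=0 s5=1 s1=0 s0=1 s6=1 clk=1 s4=0 s3=0 s7=1
t3.Δ0 s2=0 s5=1 s1=0 s0=1 s6=1 clk=1 s4=0 s3=0 s7=1
t3.Δ1 s2=0 s5=1 s1=0 s0=1 s6=1 clk=0 s4=0 s3=0 s7=1
t4.Δ0 s2=0 s5=1 s1=0 s0=1 s6=1 clk=0 s4=0 s3=0 s7=1
t4.Δ1 s2=0 s5=1 s1=0 s0=1 s6=1 clk=1 s4=0 s3=0 s7=1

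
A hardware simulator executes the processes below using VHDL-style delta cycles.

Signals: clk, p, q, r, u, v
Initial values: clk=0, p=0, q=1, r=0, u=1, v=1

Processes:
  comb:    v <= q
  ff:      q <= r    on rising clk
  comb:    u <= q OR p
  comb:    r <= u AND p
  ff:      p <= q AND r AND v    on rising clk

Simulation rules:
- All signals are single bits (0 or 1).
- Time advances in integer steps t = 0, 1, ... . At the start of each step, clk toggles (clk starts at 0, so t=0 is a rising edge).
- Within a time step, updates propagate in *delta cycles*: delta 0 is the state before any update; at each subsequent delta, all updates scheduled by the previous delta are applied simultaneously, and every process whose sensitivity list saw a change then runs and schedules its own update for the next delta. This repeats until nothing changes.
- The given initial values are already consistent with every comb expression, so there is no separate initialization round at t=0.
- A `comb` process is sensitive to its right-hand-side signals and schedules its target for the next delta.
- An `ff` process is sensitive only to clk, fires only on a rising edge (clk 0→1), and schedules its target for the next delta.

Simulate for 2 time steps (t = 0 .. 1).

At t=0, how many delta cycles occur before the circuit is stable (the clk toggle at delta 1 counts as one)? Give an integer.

[bits: p,r,q,u,clk,v]
t=0: Δ0=001101 Δ1=001111 Δ2=000111 Δ3=000010 | 3Δ
t=1: Δ0=000010 Δ1=000000 | 1Δ

3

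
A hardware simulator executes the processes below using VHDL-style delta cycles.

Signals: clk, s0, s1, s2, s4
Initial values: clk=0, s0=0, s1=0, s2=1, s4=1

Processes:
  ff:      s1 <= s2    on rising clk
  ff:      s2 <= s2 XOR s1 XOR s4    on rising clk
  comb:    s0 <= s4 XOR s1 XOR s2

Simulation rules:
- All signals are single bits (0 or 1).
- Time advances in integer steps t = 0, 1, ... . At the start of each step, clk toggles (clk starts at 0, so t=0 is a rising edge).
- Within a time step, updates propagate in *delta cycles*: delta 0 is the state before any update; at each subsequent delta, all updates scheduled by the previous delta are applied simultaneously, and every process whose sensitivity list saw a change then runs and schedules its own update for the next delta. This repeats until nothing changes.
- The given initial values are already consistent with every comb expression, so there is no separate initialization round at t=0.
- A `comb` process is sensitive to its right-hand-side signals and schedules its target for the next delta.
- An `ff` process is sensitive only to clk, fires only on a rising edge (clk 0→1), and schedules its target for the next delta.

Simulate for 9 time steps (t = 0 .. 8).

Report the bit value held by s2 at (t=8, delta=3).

0

t=0 Δ0: s4=1 s2=1 s1=0 clk=0 s0=0
  Δ1: clk:0→1
  Δ2: s2:1→0, s1:0→1
  (2Δ to stable)
t=1 Δ0: s4=1 s2=0 s1=1 clk=1 s0=0
  Δ1: clk:1→0
  (1Δ to stable)
t=2 Δ0: s4=1 s2=0 s1=1 clk=0 s0=0
  Δ1: clk:0→1
  Δ2: s1:1→0
  Δ3: s0:0→1
  (3Δ to stable)
t=3 Δ0: s4=1 s2=0 s1=0 clk=1 s0=1
  Δ1: clk:1→0
  (1Δ to stable)
t=4 Δ0: s4=1 s2=0 s1=0 clk=0 s0=1
  Δ1: clk:0→1
  Δ2: s2:0→1
  Δ3: s0:1→0
  (3Δ to stable)
t=5 Δ0: s4=1 s2=1 s1=0 clk=1 s0=0
  Δ1: clk:1→0
  (1Δ to stable)
t=6 Δ0: s4=1 s2=1 s1=0 clk=0 s0=0
  Δ1: clk:0→1
  Δ2: s2:1→0, s1:0→1
  (2Δ to stable)
t=7 Δ0: s4=1 s2=0 s1=1 clk=1 s0=0
  Δ1: clk:1→0
  (1Δ to stable)
t=8 Δ0: s4=1 s2=0 s1=1 clk=0 s0=0
  Δ1: clk:0→1
  Δ2: s1:1→0
  Δ3: s0:0→1
  (3Δ to stable)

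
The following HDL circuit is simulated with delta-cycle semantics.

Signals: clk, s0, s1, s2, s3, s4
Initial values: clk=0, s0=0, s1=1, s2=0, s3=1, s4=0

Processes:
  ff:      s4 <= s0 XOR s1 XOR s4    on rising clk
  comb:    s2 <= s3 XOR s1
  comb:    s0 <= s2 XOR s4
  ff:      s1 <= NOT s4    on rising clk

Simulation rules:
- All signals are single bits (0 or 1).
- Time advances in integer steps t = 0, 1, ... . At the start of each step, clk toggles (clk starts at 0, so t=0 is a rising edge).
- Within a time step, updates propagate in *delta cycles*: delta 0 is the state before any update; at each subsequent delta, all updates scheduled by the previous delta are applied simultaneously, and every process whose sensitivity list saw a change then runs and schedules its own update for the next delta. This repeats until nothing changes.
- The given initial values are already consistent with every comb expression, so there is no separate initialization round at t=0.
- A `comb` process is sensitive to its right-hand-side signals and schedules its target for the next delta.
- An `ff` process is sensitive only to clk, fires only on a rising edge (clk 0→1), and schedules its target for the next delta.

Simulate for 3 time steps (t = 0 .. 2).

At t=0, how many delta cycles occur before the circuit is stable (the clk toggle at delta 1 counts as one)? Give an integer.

t=0 Δ0: s0=0 s1=1 s4=0 s3=1 s2=0 clk=0
  Δ1: clk:0→1
  Δ2: s4:0→1
  Δ3: s0:0→1
  (3Δ to stable)
t=1 Δ0: s0=1 s1=1 s4=1 s3=1 s2=0 clk=1
  Δ1: clk:1→0
  (1Δ to stable)
t=2 Δ0: s0=1 s1=1 s4=1 s3=1 s2=0 clk=0
  Δ1: clk:0→1
  Δ2: s1:1→0
  Δ3: s2:0→1
  Δ4: s0:1→0
  (4Δ to stable)

3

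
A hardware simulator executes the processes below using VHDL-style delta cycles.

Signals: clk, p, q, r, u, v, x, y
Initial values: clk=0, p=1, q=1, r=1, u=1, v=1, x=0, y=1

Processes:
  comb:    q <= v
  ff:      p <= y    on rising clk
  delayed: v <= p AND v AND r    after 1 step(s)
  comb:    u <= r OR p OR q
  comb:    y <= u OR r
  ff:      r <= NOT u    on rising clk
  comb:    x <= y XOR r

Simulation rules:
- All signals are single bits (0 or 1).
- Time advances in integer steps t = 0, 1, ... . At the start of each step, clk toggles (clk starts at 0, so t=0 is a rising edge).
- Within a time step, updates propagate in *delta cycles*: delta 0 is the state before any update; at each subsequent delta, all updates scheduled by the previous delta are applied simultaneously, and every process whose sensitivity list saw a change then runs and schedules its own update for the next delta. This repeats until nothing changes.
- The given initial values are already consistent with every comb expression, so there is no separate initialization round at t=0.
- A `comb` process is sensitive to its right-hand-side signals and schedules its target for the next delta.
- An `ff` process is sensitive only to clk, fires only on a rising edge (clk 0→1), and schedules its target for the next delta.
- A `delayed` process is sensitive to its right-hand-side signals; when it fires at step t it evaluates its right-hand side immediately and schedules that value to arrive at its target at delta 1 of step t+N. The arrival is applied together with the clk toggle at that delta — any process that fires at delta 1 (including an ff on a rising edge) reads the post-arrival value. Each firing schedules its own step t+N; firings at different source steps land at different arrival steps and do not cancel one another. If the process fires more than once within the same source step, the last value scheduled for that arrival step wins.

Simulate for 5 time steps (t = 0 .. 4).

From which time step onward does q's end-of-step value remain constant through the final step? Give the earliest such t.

1

[bits: p,u,q,y,v,clk,r,x]
t=0: Δ0=11111010 Δ1=11111110 Δ2=11111100 Δ3=11111101 | 3Δ
t=1: Δ0=11111101 Δ1=11110001 Δ2=11010001 | 2Δ
t=2: Δ0=11010001 Δ1=11010101 | 1Δ
t=3: Δ0=11010101 Δ1=11010001 | 1Δ
t=4: Δ0=11010001 Δ1=11010101 | 1Δ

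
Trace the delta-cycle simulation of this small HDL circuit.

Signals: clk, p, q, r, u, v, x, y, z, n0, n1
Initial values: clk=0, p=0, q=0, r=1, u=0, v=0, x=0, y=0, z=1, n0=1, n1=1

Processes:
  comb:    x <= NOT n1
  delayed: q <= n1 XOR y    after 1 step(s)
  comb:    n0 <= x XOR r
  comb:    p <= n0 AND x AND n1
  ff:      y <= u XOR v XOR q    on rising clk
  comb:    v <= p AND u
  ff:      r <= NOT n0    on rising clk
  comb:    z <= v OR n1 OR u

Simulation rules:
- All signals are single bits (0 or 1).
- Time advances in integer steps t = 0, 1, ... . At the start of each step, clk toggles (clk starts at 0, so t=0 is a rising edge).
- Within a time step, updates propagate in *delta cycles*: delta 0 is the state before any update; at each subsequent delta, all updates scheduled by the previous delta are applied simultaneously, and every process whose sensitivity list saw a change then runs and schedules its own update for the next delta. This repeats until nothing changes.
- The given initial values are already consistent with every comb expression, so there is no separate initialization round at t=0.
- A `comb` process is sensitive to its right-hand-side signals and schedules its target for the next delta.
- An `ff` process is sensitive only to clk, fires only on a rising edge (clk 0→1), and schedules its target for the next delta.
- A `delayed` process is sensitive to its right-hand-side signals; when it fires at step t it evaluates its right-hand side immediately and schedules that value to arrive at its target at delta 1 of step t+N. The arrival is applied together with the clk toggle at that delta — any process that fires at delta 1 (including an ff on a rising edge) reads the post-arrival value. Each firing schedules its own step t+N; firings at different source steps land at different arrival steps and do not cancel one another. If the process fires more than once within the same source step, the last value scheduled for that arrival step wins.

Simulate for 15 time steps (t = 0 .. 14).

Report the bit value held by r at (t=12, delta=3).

0

t0.Δ0 z=1 y=0 n1=1 r=1 clk=0 n0=1 q=0 p=0 x=0 u=0 v=0
t0.Δ1 z=1 y=0 n1=1 r=1 clk=1 n0=1 q=0 p=0 x=0 u=0 v=0
t0.Δ2 z=1 y=0 n1=1 r=0 clk=1 n0=1 q=0 p=0 x=0 u=0 v=0
t0.Δ3 z=1 y=0 n1=1 r=0 clk=1 n0=0 q=0 p=0 x=0 u=0 v=0
t1.Δ0 z=1 y=0 n1=1 r=0 clk=1 n0=0 q=0 p=0 x=0 u=0 v=0
t1.Δ1 z=1 y=0 n1=1 r=0 clk=0 n0=0 q=0 p=0 x=0 u=0 v=0
t2.Δ0 z=1 y=0 n1=1 r=0 clk=0 n0=0 q=0 p=0 x=0 u=0 v=0
t2.Δ1 z=1 y=0 n1=1 r=0 clk=1 n0=0 q=0 p=0 x=0 u=0 v=0
t2.Δ2 z=1 y=0 n1=1 r=1 clk=1 n0=0 q=0 p=0 x=0 u=0 v=0
t2.Δ3 z=1 y=0 n1=1 r=1 clk=1 n0=1 q=0 p=0 x=0 u=0 v=0
t3.Δ0 z=1 y=0 n1=1 r=1 clk=1 n0=1 q=0 p=0 x=0 u=0 v=0
t3.Δ1 z=1 y=0 n1=1 r=1 clk=0 n0=1 q=0 p=0 x=0 u=0 v=0
t4.Δ0 z=1 y=0 n1=1 r=1 clk=0 n0=1 q=0 p=0 x=0 u=0 v=0
t4.Δ1 z=1 y=0 n1=1 r=1 clk=1 n0=1 q=0 p=0 x=0 u=0 v=0
t4.Δ2 z=1 y=0 n1=1 r=0 clk=1 n0=1 q=0 p=0 x=0 u=0 v=0
t4.Δ3 z=1 y=0 n1=1 r=0 clk=1 n0=0 q=0 p=0 x=0 u=0 v=0
t5.Δ0 z=1 y=0 n1=1 r=0 clk=1 n0=0 q=0 p=0 x=0 u=0 v=0
t5.Δ1 z=1 y=0 n1=1 r=0 clk=0 n0=0 q=0 p=0 x=0 u=0 v=0
t6.Δ0 z=1 y=0 n1=1 r=0 clk=0 n0=0 q=0 p=0 x=0 u=0 v=0
t6.Δ1 z=1 y=0 n1=1 r=0 clk=1 n0=0 q=0 p=0 x=0 u=0 v=0
t6.Δ2 z=1 y=0 n1=1 r=1 clk=1 n0=0 q=0 p=0 x=0 u=0 v=0
t6.Δ3 z=1 y=0 n1=1 r=1 clk=1 n0=1 q=0 p=0 x=0 u=0 v=0
t7.Δ0 z=1 y=0 n1=1 r=1 clk=1 n0=1 q=0 p=0 x=0 u=0 v=0
t7.Δ1 z=1 y=0 n1=1 r=1 clk=0 n0=1 q=0 p=0 x=0 u=0 v=0
t8.Δ0 z=1 y=0 n1=1 r=1 clk=0 n0=1 q=0 p=0 x=0 u=0 v=0
t8.Δ1 z=1 y=0 n1=1 r=1 clk=1 n0=1 q=0 p=0 x=0 u=0 v=0
t8.Δ2 z=1 y=0 n1=1 r=0 clk=1 n0=1 q=0 p=0 x=0 u=0 v=0
t8.Δ3 z=1 y=0 n1=1 r=0 clk=1 n0=0 q=0 p=0 x=0 u=0 v=0
t9.Δ0 z=1 y=0 n1=1 r=0 clk=1 n0=0 q=0 p=0 x=0 u=0 v=0
t9.Δ1 z=1 y=0 n1=1 r=0 clk=0 n0=0 q=0 p=0 x=0 u=0 v=0
t10.Δ0 z=1 y=0 n1=1 r=0 clk=0 n0=0 q=0 p=0 x=0 u=0 v=0
t10.Δ1 z=1 y=0 n1=1 r=0 clk=1 n0=0 q=0 p=0 x=0 u=0 v=0
t10.Δ2 z=1 y=0 n1=1 r=1 clk=1 n0=0 q=0 p=0 x=0 u=0 v=0
t10.Δ3 z=1 y=0 n1=1 r=1 clk=1 n0=1 q=0 p=0 x=0 u=0 v=0
t11.Δ0 z=1 y=0 n1=1 r=1 clk=1 n0=1 q=0 p=0 x=0 u=0 v=0
t11.Δ1 z=1 y=0 n1=1 r=1 clk=0 n0=1 q=0 p=0 x=0 u=0 v=0
t12.Δ0 z=1 y=0 n1=1 r=1 clk=0 n0=1 q=0 p=0 x=0 u=0 v=0
t12.Δ1 z=1 y=0 n1=1 r=1 clk=1 n0=1 q=0 p=0 x=0 u=0 v=0
t12.Δ2 z=1 y=0 n1=1 r=0 clk=1 n0=1 q=0 p=0 x=0 u=0 v=0
t12.Δ3 z=1 y=0 n1=1 r=0 clk=1 n0=0 q=0 p=0 x=0 u=0 v=0
t13.Δ0 z=1 y=0 n1=1 r=0 clk=1 n0=0 q=0 p=0 x=0 u=0 v=0
t13.Δ1 z=1 y=0 n1=1 r=0 clk=0 n0=0 q=0 p=0 x=0 u=0 v=0
t14.Δ0 z=1 y=0 n1=1 r=0 clk=0 n0=0 q=0 p=0 x=0 u=0 v=0
t14.Δ1 z=1 y=0 n1=1 r=0 clk=1 n0=0 q=0 p=0 x=0 u=0 v=0
t14.Δ2 z=1 y=0 n1=1 r=1 clk=1 n0=0 q=0 p=0 x=0 u=0 v=0
t14.Δ3 z=1 y=0 n1=1 r=1 clk=1 n0=1 q=0 p=0 x=0 u=0 v=0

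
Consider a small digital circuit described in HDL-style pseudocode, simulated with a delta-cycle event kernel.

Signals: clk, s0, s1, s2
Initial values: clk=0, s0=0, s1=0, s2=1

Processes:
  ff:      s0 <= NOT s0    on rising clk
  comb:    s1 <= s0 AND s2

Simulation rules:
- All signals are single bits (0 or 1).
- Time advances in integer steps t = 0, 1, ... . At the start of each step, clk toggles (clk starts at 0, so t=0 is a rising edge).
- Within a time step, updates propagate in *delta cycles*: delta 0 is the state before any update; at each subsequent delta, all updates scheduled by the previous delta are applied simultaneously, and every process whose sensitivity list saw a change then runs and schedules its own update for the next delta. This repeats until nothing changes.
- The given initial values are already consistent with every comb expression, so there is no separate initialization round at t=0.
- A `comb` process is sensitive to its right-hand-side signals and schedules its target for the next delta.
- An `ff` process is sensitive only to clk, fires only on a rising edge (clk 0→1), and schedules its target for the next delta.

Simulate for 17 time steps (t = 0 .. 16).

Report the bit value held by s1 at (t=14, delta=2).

1

[bits: clk,s1,s2,s0]
t=0: Δ0=0010 Δ1=1010 Δ2=1011 Δ3=1111 | 3Δ
t=1: Δ0=1111 Δ1=0111 | 1Δ
t=2: Δ0=0111 Δ1=1111 Δ2=1110 Δ3=1010 | 3Δ
t=3: Δ0=1010 Δ1=0010 | 1Δ
t=4: Δ0=0010 Δ1=1010 Δ2=1011 Δ3=1111 | 3Δ
t=5: Δ0=1111 Δ1=0111 | 1Δ
t=6: Δ0=0111 Δ1=1111 Δ2=1110 Δ3=1010 | 3Δ
t=7: Δ0=1010 Δ1=0010 | 1Δ
t=8: Δ0=0010 Δ1=1010 Δ2=1011 Δ3=1111 | 3Δ
t=9: Δ0=1111 Δ1=0111 | 1Δ
t=10: Δ0=0111 Δ1=1111 Δ2=1110 Δ3=1010 | 3Δ
t=11: Δ0=1010 Δ1=0010 | 1Δ
t=12: Δ0=0010 Δ1=1010 Δ2=1011 Δ3=1111 | 3Δ
t=13: Δ0=1111 Δ1=0111 | 1Δ
t=14: Δ0=0111 Δ1=1111 Δ2=1110 Δ3=1010 | 3Δ
t=15: Δ0=1010 Δ1=0010 | 1Δ
t=16: Δ0=0010 Δ1=1010 Δ2=1011 Δ3=1111 | 3Δ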